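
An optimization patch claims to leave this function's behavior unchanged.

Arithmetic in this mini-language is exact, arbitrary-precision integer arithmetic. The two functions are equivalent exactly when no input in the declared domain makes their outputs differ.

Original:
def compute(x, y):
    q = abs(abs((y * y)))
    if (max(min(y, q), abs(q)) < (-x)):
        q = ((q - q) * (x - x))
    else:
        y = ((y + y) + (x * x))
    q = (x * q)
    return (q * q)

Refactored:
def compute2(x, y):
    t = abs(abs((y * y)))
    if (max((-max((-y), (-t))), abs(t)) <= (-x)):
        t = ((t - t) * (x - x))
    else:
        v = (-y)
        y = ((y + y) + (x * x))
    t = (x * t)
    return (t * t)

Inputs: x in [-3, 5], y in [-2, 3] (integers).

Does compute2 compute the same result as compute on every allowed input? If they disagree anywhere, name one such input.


Not equivalent: x=-1, y=-1 separates them (1 vs 0).
compute: q := 1 | (max(min(y, q), abs(q)) < (-x)): false | y := -1 | q := -1 | result 1
compute2: t := 1 | (max((-max((-y), (-t))), abs(t)) <= (-x)): true | t := 0 | t := 0 | result 0
verdict: not equivalent; witness: x=-1, y=-1


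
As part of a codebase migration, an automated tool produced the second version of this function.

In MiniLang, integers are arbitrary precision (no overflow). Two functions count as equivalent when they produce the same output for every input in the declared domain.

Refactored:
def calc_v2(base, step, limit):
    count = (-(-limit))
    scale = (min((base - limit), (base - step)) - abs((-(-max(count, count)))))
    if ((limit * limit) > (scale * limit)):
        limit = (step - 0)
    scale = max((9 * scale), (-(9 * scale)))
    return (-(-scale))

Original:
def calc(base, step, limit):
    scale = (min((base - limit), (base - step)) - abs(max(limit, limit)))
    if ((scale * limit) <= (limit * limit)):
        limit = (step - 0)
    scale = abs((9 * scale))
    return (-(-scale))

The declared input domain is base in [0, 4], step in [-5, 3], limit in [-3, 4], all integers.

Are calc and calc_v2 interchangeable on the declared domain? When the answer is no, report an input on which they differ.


There is a behavioral-looking edit here, yet the outcome never shifts on this domain; all 360 inputs agree.
verdict: equivalent


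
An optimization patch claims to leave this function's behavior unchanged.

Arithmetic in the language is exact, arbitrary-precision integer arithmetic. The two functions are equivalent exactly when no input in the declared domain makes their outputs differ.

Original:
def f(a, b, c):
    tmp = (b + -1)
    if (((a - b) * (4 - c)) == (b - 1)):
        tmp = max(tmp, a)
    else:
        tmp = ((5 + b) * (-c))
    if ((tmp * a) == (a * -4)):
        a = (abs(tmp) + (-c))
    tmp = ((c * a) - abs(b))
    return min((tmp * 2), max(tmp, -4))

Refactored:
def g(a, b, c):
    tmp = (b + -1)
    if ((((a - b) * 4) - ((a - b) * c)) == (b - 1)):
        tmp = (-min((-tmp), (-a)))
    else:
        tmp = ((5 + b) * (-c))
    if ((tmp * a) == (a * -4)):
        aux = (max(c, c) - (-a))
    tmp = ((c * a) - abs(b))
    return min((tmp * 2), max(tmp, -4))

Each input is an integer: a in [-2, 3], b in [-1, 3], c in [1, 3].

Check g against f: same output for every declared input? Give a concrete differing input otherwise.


Take a=-2, b=-1, c=1.
f: tmp := -2 | (((a - b) * (4 - c)) == (b - 1)): false | tmp := -4 | ((tmp * a) == (a * -4)): true | a := 3 | tmp := 2 | result 2
g: tmp := -2 | ((((a - b) * 4) - ((a - b) * c)) == (b - 1)): false | tmp := -4 | ((tmp * a) == (a * -4)): true | aux := -1 | tmp := -3 | result -6
2 and -6 differ, so these are not the same function on this domain.
verdict: not equivalent; witness: a=-2, b=-1, c=1


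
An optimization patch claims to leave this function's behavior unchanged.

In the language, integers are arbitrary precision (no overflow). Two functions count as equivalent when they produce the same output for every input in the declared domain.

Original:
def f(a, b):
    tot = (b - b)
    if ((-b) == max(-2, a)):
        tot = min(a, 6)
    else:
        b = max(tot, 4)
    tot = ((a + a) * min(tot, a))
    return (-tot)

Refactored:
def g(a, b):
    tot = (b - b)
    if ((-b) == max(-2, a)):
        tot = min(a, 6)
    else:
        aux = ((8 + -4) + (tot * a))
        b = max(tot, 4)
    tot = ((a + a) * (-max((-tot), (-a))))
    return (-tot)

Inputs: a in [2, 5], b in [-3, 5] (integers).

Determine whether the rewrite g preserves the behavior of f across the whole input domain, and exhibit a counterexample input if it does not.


Equivalent — the differences include min/max/abs usage differs; constant usage differs; statement counts differ; arithmetic usage differs; local variable names differ, yet no declared input distinguishes the two.
As a probe, take a=3, b=-2: f runs tot becomes 0; next ((-b) == max(-2, a)) evaluates to false; next b becomes 4; next tot becomes 0; next final value 0; g runs tot becomes 0; next ((-b) == max(-2, a)) evaluates to false; next aux becomes 4; next b becomes 4; next tot becomes 0; next final value 0; both end at 0.
Across all 36 domain points the two functions coincide.
verdict: equivalent


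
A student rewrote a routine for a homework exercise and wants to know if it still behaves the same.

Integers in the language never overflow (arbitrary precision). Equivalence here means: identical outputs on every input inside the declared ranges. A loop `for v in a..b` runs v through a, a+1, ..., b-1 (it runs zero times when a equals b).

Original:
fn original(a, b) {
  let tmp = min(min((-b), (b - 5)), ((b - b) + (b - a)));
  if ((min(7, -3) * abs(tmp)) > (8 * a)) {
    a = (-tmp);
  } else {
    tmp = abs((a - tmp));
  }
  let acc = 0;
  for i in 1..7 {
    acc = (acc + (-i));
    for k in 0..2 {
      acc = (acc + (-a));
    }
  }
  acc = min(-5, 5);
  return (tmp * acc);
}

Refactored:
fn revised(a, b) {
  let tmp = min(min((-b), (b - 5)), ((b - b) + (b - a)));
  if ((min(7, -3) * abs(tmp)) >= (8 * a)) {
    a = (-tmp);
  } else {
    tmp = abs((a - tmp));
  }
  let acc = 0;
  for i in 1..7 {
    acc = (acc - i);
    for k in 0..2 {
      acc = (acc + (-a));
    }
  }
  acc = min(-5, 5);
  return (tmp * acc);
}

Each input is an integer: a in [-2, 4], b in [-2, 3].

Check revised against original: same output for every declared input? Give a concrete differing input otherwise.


The one real change (`((min(7, -3) * abs(tmp)) > (8 * a))` became `((min(7, -3) * abs(tmp)) >= (8 * a))`) has no effect anywhere in the declared ranges; all 42 inputs agree.
verdict: equivalent


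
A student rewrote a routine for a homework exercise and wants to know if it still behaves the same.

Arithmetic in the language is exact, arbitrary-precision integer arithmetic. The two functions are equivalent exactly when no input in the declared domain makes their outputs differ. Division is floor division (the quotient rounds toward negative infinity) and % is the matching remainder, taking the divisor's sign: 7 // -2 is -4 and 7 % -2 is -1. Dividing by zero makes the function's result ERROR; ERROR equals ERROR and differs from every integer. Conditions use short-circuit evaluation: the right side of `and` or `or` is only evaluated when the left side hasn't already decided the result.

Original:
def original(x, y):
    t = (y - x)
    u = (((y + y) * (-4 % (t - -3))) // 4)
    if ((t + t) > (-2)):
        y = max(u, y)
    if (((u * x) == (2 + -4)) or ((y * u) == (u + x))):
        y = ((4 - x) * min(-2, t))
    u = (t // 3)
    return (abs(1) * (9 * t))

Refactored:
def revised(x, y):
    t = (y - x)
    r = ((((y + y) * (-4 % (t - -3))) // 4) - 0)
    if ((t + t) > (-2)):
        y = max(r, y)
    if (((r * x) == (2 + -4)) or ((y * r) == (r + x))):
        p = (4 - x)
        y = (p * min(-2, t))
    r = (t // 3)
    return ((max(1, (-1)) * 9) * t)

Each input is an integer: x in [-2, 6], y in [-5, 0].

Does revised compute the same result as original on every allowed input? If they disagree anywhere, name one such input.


Reading the diff, among the changes: arithmetic usage differs; local variable names differ; statement counts differ; min/max/abs usage differs; constant usage differs.
Tracing x=4, y=-2: original: t := -6 | u := 1 | ((t + t) > (-2)): false | (((u * x) == (2 + -4)) or ((y * u) == (u + x))): false | u := -2 | result -54 | revised: t := -6 | r := 1 | ((t + t) > (-2)): false | (((r * x) == (2 + -4)) or ((y * r) == (r + x))): false | r := -2 | result -54 — matching result -54.
Checked all 54 inputs in the declared domain: the outputs agree on every one.
verdict: equivalent


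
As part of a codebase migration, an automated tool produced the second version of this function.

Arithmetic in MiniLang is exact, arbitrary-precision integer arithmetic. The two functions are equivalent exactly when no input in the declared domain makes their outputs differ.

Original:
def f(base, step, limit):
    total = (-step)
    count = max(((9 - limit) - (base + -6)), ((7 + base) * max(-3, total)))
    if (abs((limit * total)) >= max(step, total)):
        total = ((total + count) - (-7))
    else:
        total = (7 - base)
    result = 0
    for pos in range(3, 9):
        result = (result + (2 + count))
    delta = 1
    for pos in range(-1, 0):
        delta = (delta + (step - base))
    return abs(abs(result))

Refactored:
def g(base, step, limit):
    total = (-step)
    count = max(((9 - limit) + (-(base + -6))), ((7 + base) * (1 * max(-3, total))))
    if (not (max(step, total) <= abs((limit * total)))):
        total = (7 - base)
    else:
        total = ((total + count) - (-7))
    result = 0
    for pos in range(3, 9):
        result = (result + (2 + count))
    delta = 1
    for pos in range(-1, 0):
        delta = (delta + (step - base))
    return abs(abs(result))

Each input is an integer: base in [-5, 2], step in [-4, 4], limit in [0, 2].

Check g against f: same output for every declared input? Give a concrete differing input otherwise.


Side by side, the visible changes include: boolean connective usage differs; also constant usage differs; also arithmetic usage differs; also comparison usage differs.
Tracing base=0, step=-4, limit=1: f: total := 4 | count := 28 | (abs((limit * total)) >= max(step, total)): true | total := 39 | result := 0 | iter pos=3: | result := 30 | iter pos=4: | result := 60 | iter pos=5: | result := 90 | iter pos=6: | result := 120 | iter pos=7: | result := 150 | iter pos=8: | result := 180 | delta := 1 | iter pos=-1: | delta := -3 | result 180 | g: total := 4 | count := 28 | (not (max(step, total) <= abs((limit * total)))): false | total := 39 | result := 0 | iter pos=3: | result := 30 | iter pos=4: | result := 60 | iter pos=5: | result := 90 | iter pos=6: | result := 120 | iter pos=7: | result := 150 | iter pos=8: | result := 180 | delta := 1 | iter pos=-1: | delta := -3 | result 180 — matching result 180.
Checked all 216 inputs in the declared domain: the outputs agree on every one.
verdict: equivalent


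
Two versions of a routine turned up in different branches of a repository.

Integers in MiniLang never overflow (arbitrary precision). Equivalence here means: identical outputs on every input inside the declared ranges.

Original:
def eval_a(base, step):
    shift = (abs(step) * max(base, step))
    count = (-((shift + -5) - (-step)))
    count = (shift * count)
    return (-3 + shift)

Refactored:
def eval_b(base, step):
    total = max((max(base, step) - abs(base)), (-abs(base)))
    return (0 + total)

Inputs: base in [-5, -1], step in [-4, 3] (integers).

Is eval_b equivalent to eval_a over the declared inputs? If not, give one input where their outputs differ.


The rewrite breaks on base=-5, step=-4, where the results are -19 and -5.
eval_a: shift = -16; count = 25; count = -400; return -19
eval_b: total = -5; return -5
verdict: not equivalent; witness: base=-5, step=-4


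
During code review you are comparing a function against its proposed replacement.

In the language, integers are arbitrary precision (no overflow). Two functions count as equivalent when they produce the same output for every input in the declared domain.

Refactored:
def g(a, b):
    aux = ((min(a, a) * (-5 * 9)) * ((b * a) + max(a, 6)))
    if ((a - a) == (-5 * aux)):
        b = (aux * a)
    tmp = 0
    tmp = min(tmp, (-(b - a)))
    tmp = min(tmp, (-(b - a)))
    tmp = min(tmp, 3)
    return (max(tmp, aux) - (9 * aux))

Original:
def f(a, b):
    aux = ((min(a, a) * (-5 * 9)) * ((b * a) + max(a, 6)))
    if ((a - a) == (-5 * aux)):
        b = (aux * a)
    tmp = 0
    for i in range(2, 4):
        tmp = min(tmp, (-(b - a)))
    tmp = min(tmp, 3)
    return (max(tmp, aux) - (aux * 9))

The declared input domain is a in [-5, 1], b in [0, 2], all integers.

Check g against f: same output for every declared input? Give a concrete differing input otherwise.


Differences: loop structure differs, and local variable names differ, and arithmetic usage differs, and min/max/abs usage differs — yet all 21 inputs agree.
verdict: equivalent


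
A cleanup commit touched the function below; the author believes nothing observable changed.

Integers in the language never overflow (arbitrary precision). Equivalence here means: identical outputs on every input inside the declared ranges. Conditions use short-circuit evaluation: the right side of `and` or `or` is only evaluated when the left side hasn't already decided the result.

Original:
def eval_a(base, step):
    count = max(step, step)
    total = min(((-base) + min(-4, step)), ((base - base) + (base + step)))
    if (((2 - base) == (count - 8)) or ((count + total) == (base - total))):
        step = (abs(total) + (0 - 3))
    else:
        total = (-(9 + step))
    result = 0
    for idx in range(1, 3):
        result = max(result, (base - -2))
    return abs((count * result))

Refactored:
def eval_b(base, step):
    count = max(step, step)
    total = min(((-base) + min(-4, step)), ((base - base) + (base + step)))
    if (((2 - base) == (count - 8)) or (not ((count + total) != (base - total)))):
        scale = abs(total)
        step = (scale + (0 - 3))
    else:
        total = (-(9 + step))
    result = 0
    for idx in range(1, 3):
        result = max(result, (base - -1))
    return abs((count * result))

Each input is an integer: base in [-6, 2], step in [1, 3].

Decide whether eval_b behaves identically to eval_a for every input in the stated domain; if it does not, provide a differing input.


The rewrite breaks on base=-1, step=1, where the results are 1 and 0.
eval_a: count = 1; total = -3; (((2 - base) == (count - 8)) or ((count + total) == (base - total))) -> false; total = -10; result = 0; [idx=1]; result = 1; [idx=2]; result = 1; return 1
eval_b: count = 1; total = -3; (((2 - base) == (count - 8)) or (not ((count + total) != (base - total)))) -> false; total = -10; result = 0; [idx=1]; result = 0; [idx=2]; result = 0; return 0
verdict: not equivalent; witness: base=-1, step=1


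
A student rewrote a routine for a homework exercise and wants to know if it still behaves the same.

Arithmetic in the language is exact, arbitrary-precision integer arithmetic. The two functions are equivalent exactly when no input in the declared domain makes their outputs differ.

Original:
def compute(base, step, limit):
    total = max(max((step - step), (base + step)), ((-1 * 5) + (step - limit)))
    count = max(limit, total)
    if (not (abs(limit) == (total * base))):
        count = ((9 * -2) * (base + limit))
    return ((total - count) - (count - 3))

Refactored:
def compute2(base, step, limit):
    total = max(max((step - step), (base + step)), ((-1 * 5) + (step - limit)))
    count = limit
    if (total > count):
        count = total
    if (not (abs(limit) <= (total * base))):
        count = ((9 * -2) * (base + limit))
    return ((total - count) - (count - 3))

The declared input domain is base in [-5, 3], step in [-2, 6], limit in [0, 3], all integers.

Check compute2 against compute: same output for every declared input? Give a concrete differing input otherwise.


These are not equivalent — on base=1, step=0, limit=0 the outputs split (40 vs 2).
compute: total := 1 | count := 1 | (not (abs(limit) == (total * base))): true | count := -18 | result 40
compute2: total := 1 | count := 0 | (total > count): true | count := 1 | (not (abs(limit) <= (total * base))): false | result 2
verdict: not equivalent; witness: base=1, step=0, limit=0


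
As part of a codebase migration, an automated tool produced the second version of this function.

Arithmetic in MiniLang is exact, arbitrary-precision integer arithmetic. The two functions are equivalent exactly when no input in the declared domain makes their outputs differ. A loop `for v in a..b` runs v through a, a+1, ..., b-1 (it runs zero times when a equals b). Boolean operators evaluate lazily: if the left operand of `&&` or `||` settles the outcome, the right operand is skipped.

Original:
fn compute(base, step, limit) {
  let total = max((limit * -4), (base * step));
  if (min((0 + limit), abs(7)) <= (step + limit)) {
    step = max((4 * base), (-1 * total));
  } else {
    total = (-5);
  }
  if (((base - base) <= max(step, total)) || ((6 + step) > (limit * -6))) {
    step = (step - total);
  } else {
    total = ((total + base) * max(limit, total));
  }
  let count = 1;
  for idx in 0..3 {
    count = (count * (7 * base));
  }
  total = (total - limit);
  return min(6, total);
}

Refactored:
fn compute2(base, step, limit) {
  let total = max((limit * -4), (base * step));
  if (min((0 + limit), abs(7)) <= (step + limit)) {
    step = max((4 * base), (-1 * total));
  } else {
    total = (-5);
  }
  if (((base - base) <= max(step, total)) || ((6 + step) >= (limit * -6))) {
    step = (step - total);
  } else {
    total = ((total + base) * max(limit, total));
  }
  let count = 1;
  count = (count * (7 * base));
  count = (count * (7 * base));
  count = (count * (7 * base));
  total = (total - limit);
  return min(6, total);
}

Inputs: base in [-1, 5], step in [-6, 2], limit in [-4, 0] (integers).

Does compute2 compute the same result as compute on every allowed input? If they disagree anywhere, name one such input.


There is a counterexample at base=-1, step=-6, limit=0: 0 on one side, -5 on the other.
compute: total=6, then (min((0 + limit), abs(7)) <= (step + limit)) is false, then total=-5, then (((base - base) <= max(step, total)) || ((6 + step) > (limit * -6))) is false, then total=0, then count=1, then (idx=0), then count=-7, then (idx=1), then count=49, then (idx=2), then count=-343, then total=0, then returns 0
compute2: total=6, then (min((0 + limit), abs(7)) <= (step + limit)) is false, then total=-5, then (((base - base) <= max(step, total)) || ((6 + step) >= (limit * -6))) is true, then step=-1, then count=1, then count=-7, then count=49, then count=-343, then total=-5, then returns -5
verdict: not equivalent; witness: base=-1, step=-6, limit=0


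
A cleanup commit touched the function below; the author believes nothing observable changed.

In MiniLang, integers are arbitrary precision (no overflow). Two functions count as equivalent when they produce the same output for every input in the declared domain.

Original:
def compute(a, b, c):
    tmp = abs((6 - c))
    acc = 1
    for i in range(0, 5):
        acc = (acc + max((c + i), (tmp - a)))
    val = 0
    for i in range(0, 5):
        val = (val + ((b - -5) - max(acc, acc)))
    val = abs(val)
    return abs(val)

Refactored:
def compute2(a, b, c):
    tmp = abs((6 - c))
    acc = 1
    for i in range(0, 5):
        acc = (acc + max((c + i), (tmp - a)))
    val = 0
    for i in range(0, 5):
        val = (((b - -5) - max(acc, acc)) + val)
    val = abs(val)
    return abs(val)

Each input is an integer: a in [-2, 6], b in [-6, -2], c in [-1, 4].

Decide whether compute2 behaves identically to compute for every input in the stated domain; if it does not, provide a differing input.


This is a faithful refactor — same computation, different form, but the computed results match everywhere.
One worked example (a=5, b=-2, c=0) — compute: tmp = 6; acc = 1; [i=0]; acc = 2; [i=1]; acc = 3; [i=2]; acc = 5; [i=3]; acc = 8; [i=4]; acc = 12; val = 0; [i=0]; val = -9; [i=1]; val = -18; [i=2]; val = -27; [i=3]; val = -36; [i=4]; val = -45; val = 45; return 45; compute2: tmp = 6; acc = 1; [i=0]; acc = 2; [i=1]; acc = 3; [i=2]; acc = 5; [i=3]; acc = 8; [i=4]; acc = 12; val = 0; [i=0]; val = -9; [i=1]; val = -18; [i=2]; val = -27; [i=3]; val = -36; [i=4]; val = -45; val = 45; return 45; agreement on 45.
Across all 270 domain points the two functions coincide.
verdict: equivalent


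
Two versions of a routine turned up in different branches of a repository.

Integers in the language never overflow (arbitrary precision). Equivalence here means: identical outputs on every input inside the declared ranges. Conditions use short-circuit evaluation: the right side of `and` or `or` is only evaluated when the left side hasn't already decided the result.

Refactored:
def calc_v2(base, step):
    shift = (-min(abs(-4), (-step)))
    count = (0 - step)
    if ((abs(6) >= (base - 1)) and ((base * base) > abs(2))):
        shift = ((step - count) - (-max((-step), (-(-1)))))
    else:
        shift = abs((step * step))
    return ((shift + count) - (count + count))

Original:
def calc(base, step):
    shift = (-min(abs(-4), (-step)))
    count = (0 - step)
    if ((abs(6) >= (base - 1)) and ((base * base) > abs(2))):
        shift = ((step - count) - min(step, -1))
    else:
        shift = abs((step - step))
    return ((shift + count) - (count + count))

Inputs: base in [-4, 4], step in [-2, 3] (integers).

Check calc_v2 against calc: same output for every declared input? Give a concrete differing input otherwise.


The rewrite breaks on base=-1, step=-2, where the results are -2 and 2.
calc: shift=-2, then count=2, then ((abs(6) >= (base - 1)) and ((base * base) > abs(2))) is false, then shift=0, then returns -2
calc_v2: shift=-2, then count=2, then ((abs(6) >= (base - 1)) and ((base * base) > abs(2))) is false, then shift=4, then returns 2
verdict: not equivalent; witness: base=-1, step=-2


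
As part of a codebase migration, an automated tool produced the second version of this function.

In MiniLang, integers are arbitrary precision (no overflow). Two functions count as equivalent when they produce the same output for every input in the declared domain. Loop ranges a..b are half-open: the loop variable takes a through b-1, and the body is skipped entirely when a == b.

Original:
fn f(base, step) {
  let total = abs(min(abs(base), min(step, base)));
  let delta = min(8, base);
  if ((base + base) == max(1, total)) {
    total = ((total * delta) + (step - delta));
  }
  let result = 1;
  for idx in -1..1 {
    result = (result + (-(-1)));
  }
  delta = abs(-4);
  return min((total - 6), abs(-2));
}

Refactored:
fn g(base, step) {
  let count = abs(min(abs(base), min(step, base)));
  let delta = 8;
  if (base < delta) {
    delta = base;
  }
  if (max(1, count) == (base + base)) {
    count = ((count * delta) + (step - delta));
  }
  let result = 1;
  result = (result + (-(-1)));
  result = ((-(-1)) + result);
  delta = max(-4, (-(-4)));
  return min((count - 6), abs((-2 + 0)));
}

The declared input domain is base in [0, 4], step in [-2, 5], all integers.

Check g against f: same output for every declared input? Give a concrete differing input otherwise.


Equivalent — the differences include arithmetic usage differs, plus local variable names differ, plus loop structure differs, plus branching structure differs, plus constant usage differs, plus min/max/abs usage differs, plus statement counts differ, plus comparison usage differs, yet no declared input distinguishes the two.
As a probe, take base=2, step=4: f runs total=2, then delta=2, then ((base + base) == max(1, total)) is false, then result=1, then (idx=-1), then result=2, then (idx=0), then result=3, then delta=4, then returns -4; g runs count=2, then delta=8, then (base < delta) is true, then delta=2, then (max(1, count) == (base + base)) is false, then result=1, then result=2, then result=3, then delta=4, then returns -4; both end at -4.
Across all 40 domain points the two functions coincide.
verdict: equivalent


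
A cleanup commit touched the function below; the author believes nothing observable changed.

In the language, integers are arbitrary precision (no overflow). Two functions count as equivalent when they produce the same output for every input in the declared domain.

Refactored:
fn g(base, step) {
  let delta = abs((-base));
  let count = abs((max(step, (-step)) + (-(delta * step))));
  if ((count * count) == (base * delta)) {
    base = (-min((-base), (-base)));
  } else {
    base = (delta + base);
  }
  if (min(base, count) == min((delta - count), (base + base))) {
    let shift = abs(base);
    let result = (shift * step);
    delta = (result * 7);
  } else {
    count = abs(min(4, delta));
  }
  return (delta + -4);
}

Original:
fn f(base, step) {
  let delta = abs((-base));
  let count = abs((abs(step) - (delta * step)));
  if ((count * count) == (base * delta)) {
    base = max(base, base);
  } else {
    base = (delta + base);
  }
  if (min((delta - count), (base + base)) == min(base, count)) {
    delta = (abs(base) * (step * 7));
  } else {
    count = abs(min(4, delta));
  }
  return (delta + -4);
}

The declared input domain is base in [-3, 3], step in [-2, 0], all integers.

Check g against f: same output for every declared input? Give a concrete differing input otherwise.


Behavior is preserved: although arithmetic usage differs, and min/max/abs usage differs, and local variable names differ, and statement counts differ, the outputs never diverge.
Tracing base=-2, step=-2: f: delta becomes 2; next count becomes 6; next ((count * count) == (base * delta)) evaluates to false; next base becomes 0; next (min((delta - count), (base + base)) == min(base, count)) evaluates to false; next count becomes 2; next final value -2 | g: delta becomes 2; next count becomes 6; next ((count * count) == (base * delta)) evaluates to false; next base becomes 0; next (min(base, count) == min((delta - count), (base + base))) evaluates to false; next count becomes 2; next final value -2 — matching result -2.
Every one of the 21 inputs gives matching results.
verdict: equivalent


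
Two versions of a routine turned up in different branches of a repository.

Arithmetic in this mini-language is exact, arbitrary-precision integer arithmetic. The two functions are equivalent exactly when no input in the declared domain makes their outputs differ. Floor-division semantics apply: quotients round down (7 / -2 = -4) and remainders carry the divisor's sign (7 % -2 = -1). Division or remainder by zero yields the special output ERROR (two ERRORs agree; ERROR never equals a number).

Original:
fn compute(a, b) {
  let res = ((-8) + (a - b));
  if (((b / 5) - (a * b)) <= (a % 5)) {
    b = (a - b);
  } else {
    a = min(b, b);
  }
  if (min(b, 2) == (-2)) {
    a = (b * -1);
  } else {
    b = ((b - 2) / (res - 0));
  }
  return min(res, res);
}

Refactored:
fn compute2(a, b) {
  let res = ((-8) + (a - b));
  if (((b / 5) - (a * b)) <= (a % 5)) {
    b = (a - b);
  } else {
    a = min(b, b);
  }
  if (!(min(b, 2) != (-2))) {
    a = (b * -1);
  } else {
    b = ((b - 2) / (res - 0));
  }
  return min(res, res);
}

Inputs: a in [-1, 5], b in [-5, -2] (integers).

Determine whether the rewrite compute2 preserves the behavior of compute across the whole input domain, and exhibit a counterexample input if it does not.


Side by side, the visible changes include: comparison usage differs, plus boolean connective usage differs.
Spot check at a=1, b=-5 — compute: res := -2 | (((b / 5) - (a * b)) <= (a % 5)): false | a := -5 | (min(b, 2) == (-2)): false | b := 3 | result -2. compute2: res := -2 | (((b / 5) - (a * b)) <= (a % 5)): false | a := -5 | (!(min(b, 2) != (-2))): false | b := 3 | result -2. Both give -2.
An exhaustive pass over the 28 declared inputs shows identical outputs.
verdict: equivalent


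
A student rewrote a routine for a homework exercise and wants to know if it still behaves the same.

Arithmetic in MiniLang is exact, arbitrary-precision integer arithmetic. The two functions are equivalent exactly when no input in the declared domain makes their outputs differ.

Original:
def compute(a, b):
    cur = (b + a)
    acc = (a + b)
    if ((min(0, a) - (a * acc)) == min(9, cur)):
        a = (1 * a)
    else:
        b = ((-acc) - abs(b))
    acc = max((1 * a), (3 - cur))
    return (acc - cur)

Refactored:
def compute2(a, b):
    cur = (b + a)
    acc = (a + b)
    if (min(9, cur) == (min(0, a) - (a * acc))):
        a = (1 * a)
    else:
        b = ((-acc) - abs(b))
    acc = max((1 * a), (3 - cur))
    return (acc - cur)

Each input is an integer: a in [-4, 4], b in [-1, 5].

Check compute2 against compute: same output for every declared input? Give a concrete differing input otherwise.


Comparing the listings, the differences include: same computation, different form.
Spot check at a=2, b=5 — compute: cur=7, then acc=7, then ((min(0, a) - (a * acc)) == min(9, cur)) is false, then b=-12, then acc=2, then returns -5. compute2: cur=7, then acc=7, then (min(9, cur) == (min(0, a) - (a * acc))) is false, then b=-12, then acc=2, then returns -5. Both give -5.
Checked all 63 inputs in the declared domain: the outputs agree on every one.
verdict: equivalent


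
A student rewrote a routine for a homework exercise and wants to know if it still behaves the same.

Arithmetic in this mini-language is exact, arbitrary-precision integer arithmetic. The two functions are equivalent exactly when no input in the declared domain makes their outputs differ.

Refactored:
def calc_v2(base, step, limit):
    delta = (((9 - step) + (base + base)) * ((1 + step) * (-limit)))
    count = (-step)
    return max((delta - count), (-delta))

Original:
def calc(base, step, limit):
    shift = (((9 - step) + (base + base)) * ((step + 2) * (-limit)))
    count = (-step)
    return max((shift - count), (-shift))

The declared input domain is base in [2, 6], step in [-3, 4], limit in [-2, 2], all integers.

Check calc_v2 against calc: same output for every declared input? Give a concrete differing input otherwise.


Input base=2, step=-3, limit=-2: 32 from calc versus 64 from calc_v2.
verdict: not equivalent; witness: base=2, step=-3, limit=-2


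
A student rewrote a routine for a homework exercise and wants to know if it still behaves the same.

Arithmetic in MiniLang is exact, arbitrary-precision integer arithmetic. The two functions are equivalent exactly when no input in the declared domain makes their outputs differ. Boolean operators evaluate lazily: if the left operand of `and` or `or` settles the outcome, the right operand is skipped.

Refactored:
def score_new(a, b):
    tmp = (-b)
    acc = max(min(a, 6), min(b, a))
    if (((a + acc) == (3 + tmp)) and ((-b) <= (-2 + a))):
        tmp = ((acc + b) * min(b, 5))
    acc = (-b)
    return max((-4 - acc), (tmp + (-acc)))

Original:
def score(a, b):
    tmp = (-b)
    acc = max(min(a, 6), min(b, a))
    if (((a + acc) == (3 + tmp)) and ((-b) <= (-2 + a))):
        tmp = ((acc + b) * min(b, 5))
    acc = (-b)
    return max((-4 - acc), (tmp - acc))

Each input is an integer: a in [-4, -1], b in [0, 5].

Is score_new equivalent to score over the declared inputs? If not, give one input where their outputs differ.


This is a faithful refactor — arithmetic usage differs, but the computed results match everywhere.
As a probe, take a=-3, b=5: score runs tmp=-5, then acc=-3, then (((a + acc) == (3 + tmp)) and ((-b) <= (-2 + a))) is false, then acc=-5, then returns 1; score_new runs tmp=-5, then acc=-3, then (((a + acc) == (3 + tmp)) and ((-b) <= (-2 + a))) is false, then acc=-5, then returns 1; both end at 1.
Every one of the 24 inputs gives matching results.
verdict: equivalent


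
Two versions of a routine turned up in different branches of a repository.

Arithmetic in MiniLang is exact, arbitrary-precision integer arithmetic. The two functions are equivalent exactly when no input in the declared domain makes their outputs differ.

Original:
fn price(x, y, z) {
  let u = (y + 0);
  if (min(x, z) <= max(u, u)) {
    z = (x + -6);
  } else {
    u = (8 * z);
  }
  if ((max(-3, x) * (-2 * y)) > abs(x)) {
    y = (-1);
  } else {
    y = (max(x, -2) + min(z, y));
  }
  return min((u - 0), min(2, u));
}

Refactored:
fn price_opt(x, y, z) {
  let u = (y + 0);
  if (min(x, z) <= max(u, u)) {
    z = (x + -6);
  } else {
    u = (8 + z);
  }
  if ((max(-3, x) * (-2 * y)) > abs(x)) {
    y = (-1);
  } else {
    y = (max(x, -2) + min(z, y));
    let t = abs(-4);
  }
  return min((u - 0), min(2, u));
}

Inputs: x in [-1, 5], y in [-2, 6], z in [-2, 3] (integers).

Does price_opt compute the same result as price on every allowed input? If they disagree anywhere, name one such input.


Run the pair on x=-1, y=-2, z=-1.
price: u becomes -2; next (min(x, z) <= max(u, u)) evaluates to false; next u becomes -8; next ((max(-3, x) * (-2 * y)) > abs(x)) evaluates to false; next y becomes -3; next final value -8
price_opt: u becomes -2; next (min(x, z) <= max(u, u)) evaluates to false; next u becomes 7; next ((max(-3, x) * (-2 * y)) > abs(x)) evaluates to false; next y becomes -3; next t becomes 4; next final value 2
-8 and 2 differ, so these are not the same function on this domain.
verdict: not equivalent; witness: x=-1, y=-2, z=-1


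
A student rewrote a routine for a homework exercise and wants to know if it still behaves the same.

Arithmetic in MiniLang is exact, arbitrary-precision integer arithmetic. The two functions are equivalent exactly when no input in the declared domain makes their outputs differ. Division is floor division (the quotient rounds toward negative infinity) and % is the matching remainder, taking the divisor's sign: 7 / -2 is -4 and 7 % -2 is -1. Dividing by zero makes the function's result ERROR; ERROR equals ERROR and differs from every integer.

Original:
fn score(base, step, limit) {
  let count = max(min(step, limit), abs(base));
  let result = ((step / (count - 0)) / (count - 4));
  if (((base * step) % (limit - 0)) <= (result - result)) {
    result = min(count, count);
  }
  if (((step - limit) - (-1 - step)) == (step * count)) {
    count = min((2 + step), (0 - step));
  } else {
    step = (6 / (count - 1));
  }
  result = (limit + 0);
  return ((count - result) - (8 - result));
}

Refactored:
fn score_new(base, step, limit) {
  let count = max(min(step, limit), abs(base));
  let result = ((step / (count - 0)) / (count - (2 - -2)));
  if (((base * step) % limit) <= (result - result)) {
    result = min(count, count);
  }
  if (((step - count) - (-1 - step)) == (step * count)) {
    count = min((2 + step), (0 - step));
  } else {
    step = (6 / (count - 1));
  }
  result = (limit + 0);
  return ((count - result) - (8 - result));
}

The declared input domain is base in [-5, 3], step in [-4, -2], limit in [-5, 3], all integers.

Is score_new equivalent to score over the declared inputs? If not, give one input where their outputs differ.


Consider the input base=-3, step=-2, limit=-5.
score: count = 3; result = 1; (((base * step) % (limit - 0)) <= (result - result)) -> true; result = 3; (((step - limit) - (-1 - step)) == (step * count)) -> false; step = 3; result = -5; return -5
score_new: count = 3; result = 1; (((base * step) % limit) <= (result - result)) -> true; result = 3; (((step - count) - (-1 - step)) == (step * count)) -> true; count = 0; result = -5; return -8
-5 != -8, so the rewrite changes behavior.
verdict: not equivalent; witness: base=-3, step=-2, limit=-5


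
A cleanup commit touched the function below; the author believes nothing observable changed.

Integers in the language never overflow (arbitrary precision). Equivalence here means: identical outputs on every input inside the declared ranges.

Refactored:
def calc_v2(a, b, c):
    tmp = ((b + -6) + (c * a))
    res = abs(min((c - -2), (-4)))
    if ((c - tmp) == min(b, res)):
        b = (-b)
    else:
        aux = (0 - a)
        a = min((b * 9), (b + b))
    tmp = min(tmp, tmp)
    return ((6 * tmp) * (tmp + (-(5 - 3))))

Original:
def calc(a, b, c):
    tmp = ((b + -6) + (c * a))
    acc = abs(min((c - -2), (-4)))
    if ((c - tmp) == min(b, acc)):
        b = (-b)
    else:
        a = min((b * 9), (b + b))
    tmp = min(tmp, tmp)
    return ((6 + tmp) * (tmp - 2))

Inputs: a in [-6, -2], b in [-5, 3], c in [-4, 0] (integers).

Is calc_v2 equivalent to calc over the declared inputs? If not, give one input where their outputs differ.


Run the pair on a=-6, b=-5, c=-4.
calc: tmp := 13 | acc := 4 | ((c - tmp) == min(b, acc)): false | a := -45 | tmp := 13 | result 209
calc_v2: tmp := 13 | res := 4 | ((c - tmp) == min(b, res)): false | aux := 6 | a := -45 | tmp := 13 | result 858
209 and 858 differ, so these are not the same function on this domain.
verdict: not equivalent; witness: a=-6, b=-5, c=-4


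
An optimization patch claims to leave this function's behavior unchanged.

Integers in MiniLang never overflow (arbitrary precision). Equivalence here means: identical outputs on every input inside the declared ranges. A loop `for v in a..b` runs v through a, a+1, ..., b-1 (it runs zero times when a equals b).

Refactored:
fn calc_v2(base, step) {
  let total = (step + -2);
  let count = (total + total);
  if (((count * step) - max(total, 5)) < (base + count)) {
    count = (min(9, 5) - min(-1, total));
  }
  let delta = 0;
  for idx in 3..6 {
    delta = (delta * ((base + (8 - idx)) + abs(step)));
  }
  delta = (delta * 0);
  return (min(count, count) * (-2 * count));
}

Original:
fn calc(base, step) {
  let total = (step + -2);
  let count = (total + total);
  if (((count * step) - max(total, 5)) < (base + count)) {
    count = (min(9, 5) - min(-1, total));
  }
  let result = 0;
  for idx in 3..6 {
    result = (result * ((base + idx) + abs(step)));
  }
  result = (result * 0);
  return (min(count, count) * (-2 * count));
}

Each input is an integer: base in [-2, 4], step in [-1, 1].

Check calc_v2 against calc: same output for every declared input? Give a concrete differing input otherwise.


The two versions differ — the changes include constant usage differs; and arithmetic usage differs; and local variable names differ.
Spot check at base=2, step=1 — calc: total = -1; count = -2; (((count * step) - max(total, 5)) < (base + count)) -> true; count = 6; result = 0; [idx=3]; result = 0; [idx=4]; result = 0; [idx=5]; result = 0; result = 0; return -72. calc_v2: total = -1; count = -2; (((count * step) - max(total, 5)) < (base + count)) -> true; count = 6; delta = 0; [idx=3]; delta = 0; [idx=4]; delta = 0; [idx=5]; delta = 0; delta = 0; return -72. Both give -72.
Every one of the 21 inputs gives matching results.
verdict: equivalent


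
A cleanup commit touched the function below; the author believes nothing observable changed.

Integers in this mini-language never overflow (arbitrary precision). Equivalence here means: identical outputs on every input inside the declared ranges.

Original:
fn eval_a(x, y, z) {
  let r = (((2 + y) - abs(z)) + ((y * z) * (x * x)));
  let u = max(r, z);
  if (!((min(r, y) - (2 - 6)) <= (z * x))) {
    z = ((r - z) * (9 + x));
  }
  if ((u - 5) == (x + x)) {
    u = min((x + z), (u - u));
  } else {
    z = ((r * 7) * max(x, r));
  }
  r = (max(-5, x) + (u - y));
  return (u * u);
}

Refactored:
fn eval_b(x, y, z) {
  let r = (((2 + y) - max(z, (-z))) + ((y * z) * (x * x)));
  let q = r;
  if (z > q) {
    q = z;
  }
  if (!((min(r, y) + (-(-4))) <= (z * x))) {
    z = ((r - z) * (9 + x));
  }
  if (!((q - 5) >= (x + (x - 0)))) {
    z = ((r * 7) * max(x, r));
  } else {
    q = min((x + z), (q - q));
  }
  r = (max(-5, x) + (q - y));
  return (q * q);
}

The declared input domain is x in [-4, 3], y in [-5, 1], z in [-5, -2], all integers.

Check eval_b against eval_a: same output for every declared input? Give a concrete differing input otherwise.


Not equivalent: x=-4, y=-5, z=-5 separates them (153664 vs 81).
eval_a: r = 392; u = 392; (!((min(r, y) - (2 - 6)) <= (z * x))) -> false; ((u - 5) == (x + x)) -> false; z = 1075648; r = 393; return 153664
eval_b: r = 392; q = 392; (z > q) -> false; (!((min(r, y) + (-(-4))) <= (z * x))) -> false; (!((q - 5) >= (x + (x - 0)))) -> false; q = -9; r = -8; return 81
verdict: not equivalent; witness: x=-4, y=-5, z=-5
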